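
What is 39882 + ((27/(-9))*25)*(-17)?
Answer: 41157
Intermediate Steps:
39882 + ((27/(-9))*25)*(-17) = 39882 + ((27*(-⅑))*25)*(-17) = 39882 - 3*25*(-17) = 39882 - 75*(-17) = 39882 + 1275 = 41157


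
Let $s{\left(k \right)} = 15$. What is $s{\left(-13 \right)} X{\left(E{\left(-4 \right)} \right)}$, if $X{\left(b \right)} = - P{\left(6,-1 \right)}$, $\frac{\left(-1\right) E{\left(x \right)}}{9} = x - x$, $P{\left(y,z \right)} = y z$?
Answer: $90$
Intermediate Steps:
$E{\left(x \right)} = 0$ ($E{\left(x \right)} = - 9 \left(x - x\right) = \left(-9\right) 0 = 0$)
$X{\left(b \right)} = 6$ ($X{\left(b \right)} = - 6 \left(-1\right) = \left(-1\right) \left(-6\right) = 6$)
$s{\left(-13 \right)} X{\left(E{\left(-4 \right)} \right)} = 15 \cdot 6 = 90$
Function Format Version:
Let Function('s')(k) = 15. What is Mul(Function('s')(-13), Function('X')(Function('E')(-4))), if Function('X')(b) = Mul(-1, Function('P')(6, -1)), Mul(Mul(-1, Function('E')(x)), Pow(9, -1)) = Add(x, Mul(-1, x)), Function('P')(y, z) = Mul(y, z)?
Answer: 90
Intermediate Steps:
Function('E')(x) = 0 (Function('E')(x) = Mul(-9, Add(x, Mul(-1, x))) = Mul(-9, 0) = 0)
Function('X')(b) = 6 (Function('X')(b) = Mul(-1, Mul(6, -1)) = Mul(-1, -6) = 6)
Mul(Function('s')(-13), Function('X')(Function('E')(-4))) = Mul(15, 6) = 90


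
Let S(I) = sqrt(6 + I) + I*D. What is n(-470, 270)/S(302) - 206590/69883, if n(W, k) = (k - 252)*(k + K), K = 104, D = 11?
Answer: -8147222741/8763467966 - 153*sqrt(77)/125402 ≈ -0.94039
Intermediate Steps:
n(W, k) = (-252 + k)*(104 + k) (n(W, k) = (k - 252)*(k + 104) = (-252 + k)*(104 + k))
S(I) = sqrt(6 + I) + 11*I (S(I) = sqrt(6 + I) + I*11 = sqrt(6 + I) + 11*I)
n(-470, 270)/S(302) - 206590/69883 = (-26208 + 270**2 - 148*270)/(sqrt(6 + 302) + 11*302) - 206590/69883 = (-26208 + 72900 - 39960)/(sqrt(308) + 3322) - 206590*1/69883 = 6732/(2*sqrt(77) + 3322) - 206590/69883 = 6732/(3322 + 2*sqrt(77)) - 206590/69883 = -206590/69883 + 6732/(3322 + 2*sqrt(77))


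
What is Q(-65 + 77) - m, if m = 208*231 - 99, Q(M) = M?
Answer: -47937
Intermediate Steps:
m = 47949 (m = 48048 - 99 = 47949)
Q(-65 + 77) - m = (-65 + 77) - 1*47949 = 12 - 47949 = -47937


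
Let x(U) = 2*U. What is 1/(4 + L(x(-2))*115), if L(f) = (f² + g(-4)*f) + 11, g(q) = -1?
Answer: 1/3569 ≈ 0.00028019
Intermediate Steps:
L(f) = 11 + f² - f (L(f) = (f² - f) + 11 = 11 + f² - f)
1/(4 + L(x(-2))*115) = 1/(4 + (11 + (2*(-2))² - 2*(-2))*115) = 1/(4 + (11 + (-4)² - 1*(-4))*115) = 1/(4 + (11 + 16 + 4)*115) = 1/(4 + 31*115) = 1/(4 + 3565) = 1/3569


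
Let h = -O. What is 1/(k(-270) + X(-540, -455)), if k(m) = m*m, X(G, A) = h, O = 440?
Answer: 1/72460 ≈ 1.3801e-5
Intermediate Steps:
h = -440 (h = -1*440 = -440)
X(G, A) = -440
k(m) = m²
1/(k(-270) + X(-540, -455)) = 1/((-270)² - 440) = 1/(72900 - 440) = 1/72460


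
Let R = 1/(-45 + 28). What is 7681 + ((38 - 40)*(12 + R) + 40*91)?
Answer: 192051/17 ≈ 11297.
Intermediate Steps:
R = -1/17 (R = 1/(-17) = -1/17 ≈ -0.058824)
7681 + ((38 - 40)*(12 + R) + 40*91) = 7681 + ((38 - 40)*(12 - 1/17) + 40*91) = 7681 + (-2*203/17 + 3640) = 7681 + (-406/17 + 3640) = 7681 + 61474/17 = 192051/17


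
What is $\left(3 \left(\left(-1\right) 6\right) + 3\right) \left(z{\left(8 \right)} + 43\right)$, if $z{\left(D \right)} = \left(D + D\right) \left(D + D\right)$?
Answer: $-4485$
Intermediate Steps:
$z{\left(D \right)} = 4 D^{2}$ ($z{\left(D \right)} = 2 D 2 D = 4 D^{2}$)
$\left(3 \left(\left(-1\right) 6\right) + 3\right) \left(z{\left(8 \right)} + 43\right) = \left(3 \left(\left(-1\right) 6\right) + 3\right) \left(4 \cdot 8^{2} + 43\right) = \left(3 \left(-6\right) + 3\right) \left(4 \cdot 64 + 43\right) = \left(-18 + 3\right) \left(256 + 43\right) = \left(-15\right) 299 = -4485$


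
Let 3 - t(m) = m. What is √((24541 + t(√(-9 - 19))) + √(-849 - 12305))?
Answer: √(24544 + I*√13154 - 2*I*√7) ≈ 156.67 + 0.3492*I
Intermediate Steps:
t(m) = 3 - m
√((24541 + t(√(-9 - 19))) + √(-849 - 12305)) = √((24541 + (3 - √(-9 - 19))) + √(-849 - 12305)) = √((24541 + (3 - √(-28))) + √(-13154)) = √((24541 + (3 - 2*I*√7)) + I*√13154) = √((24544 - 2*I*√7) + I*√13154) = √(24544 + I*√13154 - 2*I*√7)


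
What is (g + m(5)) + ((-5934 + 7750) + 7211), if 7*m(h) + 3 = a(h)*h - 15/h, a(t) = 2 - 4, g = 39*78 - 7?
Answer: 84418/7 ≈ 12060.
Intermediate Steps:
g = 3035 (g = 3042 - 7 = 3035)
a(t) = -2
m(h) = -3/7 - 15/(7*h) - 2*h/7 (m(h) = -3/7 + (-2*h - 15/h)/7 = -3/7 + (-15/h - 2*h)/7 = -3/7 + (-15/(7*h) - 2*h/7) = -3/7 - 15/(7*h) - 2*h/7)
(g + m(5)) + ((-5934 + 7750) + 7211) = (3035 + (⅐)*(-15 + 5*(-3 - 2*5))/5) + ((-5934 + 7750) + 7211) = (3035 + (⅐)*(⅕)*(-15 + 5*(-3 - 10))) + (1816 + 7211) = (3035 + (⅐)*(⅕)*(-15 + 5*(-13))) + 9027 = (3035 + (⅐)*(⅕)*(-15 - 65)) + 9027 = (3035 + (⅐)*(⅕)*(-80)) + 9027 = (3035 - 16/7) + 9027 = 21229/7 + 9027 = 84418/7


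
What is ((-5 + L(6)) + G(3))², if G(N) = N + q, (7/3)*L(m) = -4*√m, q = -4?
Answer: 2628/49 + 144*√6/7 ≈ 104.02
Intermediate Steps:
L(m) = -12*√m/7 (L(m) = 3*(-4*√m)/7 = -12*√m/7)
G(N) = -4 + N (G(N) = N - 4 = -4 + N)
((-5 + L(6)) + G(3))² = ((-5 - 12*√6/7) + (-4 + 3))² = ((-5 - 12*√6/7) - 1)² = (-6 - 12*√6/7)²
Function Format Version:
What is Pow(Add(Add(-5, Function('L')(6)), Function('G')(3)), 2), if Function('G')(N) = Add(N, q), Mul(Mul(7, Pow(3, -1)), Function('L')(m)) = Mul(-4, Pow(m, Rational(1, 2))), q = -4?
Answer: Add(Rational(2628, 49), Mul(Rational(144, 7), Pow(6, Rational(1, 2)))) ≈ 104.02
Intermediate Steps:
Function('L')(m) = Mul(Rational(-12, 7), Pow(m, Rational(1, 2))) (Function('L')(m) = Mul(Rational(3, 7), Mul(-4, Pow(m, Rational(1, 2)))) = Mul(Rational(-12, 7), Pow(m, Rational(1, 2))))
Function('G')(N) = Add(-4, N) (Function('G')(N) = Add(N, -4) = Add(-4, N))
Pow(Add(Add(-5, Function('L')(6)), Function('G')(3)), 2) = Pow(Add(Add(-5, Mul(Rational(-12, 7), Pow(6, Rational(1, 2)))), Add(-4, 3)), 2) = Pow(Add(Add(-5, Mul(Rational(-12, 7), Pow(6, Rational(1, 2)))), -1), 2) = Pow(Add(-6, Mul(Rational(-12, 7), Pow(6, Rational(1, 2)))), 2)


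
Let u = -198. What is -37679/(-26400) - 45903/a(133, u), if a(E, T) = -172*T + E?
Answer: 76368131/902589600 ≈ 0.084610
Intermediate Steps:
a(E, T) = E - 172*T
-37679/(-26400) - 45903/a(133, u) = -37679/(-26400) - 45903/(133 - 172*(-198)) = -37679*(-1/26400) - 45903/(133 + 34056) = 37679/26400 - 45903/34189 = 76368131/902589600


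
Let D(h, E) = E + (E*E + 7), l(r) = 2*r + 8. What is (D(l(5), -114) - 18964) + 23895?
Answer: 17820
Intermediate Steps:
l(r) = 8 + 2*r
D(h, E) = 7 + E + E² (D(h, E) = E + (E² + 7) = E + (7 + E²) = 7 + E + E²)
(D(l(5), -114) - 18964) + 23895 = ((7 - 114 + (-114)²) - 18964) + 23895 = ((7 - 114 + 12996) - 18964) + 23895 = (12889 - 18964) + 23895 = -6075 + 23895 = 17820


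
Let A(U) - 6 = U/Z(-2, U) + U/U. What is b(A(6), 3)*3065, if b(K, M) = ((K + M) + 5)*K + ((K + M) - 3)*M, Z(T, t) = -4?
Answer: 1112595/4 ≈ 2.7815e+5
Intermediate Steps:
A(U) = 7 - U/4 (A(U) = 6 + (U/(-4) + U/U) = 6 + (U*(-1/4) + 1) = 6 + (-U/4 + 1) = 6 + (1 - U/4) = 7 - U/4)
b(K, M) = K*(5 + K + M) + M*(-3 + K + M) (b(K, M) = (5 + K + M)*K + (-3 + K + M)*M = K*(5 + K + M) + M*(-3 + K + M))
b(A(6), 3)*3065 = ((7 - 1/4*6)**2 + 3**2 - 3*3 + 5*(7 - 1/4*6) + 2*(7 - 1/4*6)*3)*3065 = ((7 - 3/2)**2 + 9 - 9 + 5*(7 - 3/2) + 2*(7 - 3/2)*3)*3065 = ((11/2)**2 + 9 - 9 + 5*(11/2) + 2*(11/2)*3)*3065 = (121/4 + 9 - 9 + 55/2 + 33)*3065 = (363/4)*3065 = 1112595/4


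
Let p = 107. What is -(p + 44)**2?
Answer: -22801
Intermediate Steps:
-(p + 44)**2 = -(107 + 44)**2 = -1*151**2 = -1*22801 = -22801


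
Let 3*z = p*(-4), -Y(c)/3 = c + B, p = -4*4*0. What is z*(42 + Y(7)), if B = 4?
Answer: 0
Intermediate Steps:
p = 0 (p = -16*0 = 0)
Y(c) = -12 - 3*c (Y(c) = -3*(c + 4) = -3*(4 + c) = -12 - 3*c)
z = 0 (z = (0*(-4))/3 = (⅓)*0 = 0)
z*(42 + Y(7)) = 0*(42 + (-12 - 3*7)) = 0*(42 + (-12 - 21)) = 0*(42 - 33) = 0*9 = 0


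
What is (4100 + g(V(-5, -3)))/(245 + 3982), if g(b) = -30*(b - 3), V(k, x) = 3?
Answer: 4100/4227 ≈ 0.96996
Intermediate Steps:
g(b) = 90 - 30*b (g(b) = -30*(-3 + b) = 90 - 30*b)
(4100 + g(V(-5, -3)))/(245 + 3982) = (4100 + (90 - 30*3))/(245 + 3982) = (4100 + (90 - 90))/4227 = (4100 + 0)*(1/4227) = 4100*(1/4227) = 4100/4227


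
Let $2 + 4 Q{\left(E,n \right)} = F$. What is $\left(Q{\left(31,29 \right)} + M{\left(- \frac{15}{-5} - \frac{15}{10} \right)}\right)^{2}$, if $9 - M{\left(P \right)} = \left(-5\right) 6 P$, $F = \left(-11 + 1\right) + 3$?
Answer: $\frac{42849}{16} \approx 2678.1$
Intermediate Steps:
$F = -7$ ($F = -10 + 3 = -7$)
$Q{\left(E,n \right)} = - \frac{9}{4}$ ($Q{\left(E,n \right)} = - \frac{1}{2} + \frac{1}{4} \left(-7\right) = - \frac{1}{2} - \frac{7}{4} = - \frac{9}{4}$)
$M{\left(P \right)} = 9 + 30 P$ ($M{\left(P \right)} = 9 - \left(-5\right) 6 P = 9 - - 30 P = 9 + 30 P$)
$\left(Q{\left(31,29 \right)} + M{\left(- \frac{15}{-5} - \frac{15}{10} \right)}\right)^{2} = \left(- \frac{9}{4} + \left(9 + 30 \left(- \frac{15}{-5} - \frac{15}{10}\right)\right)\right)^{2} = \left(- \frac{9}{4} + \left(9 + 30 \left(\left(-15\right) \left(- \frac{1}{5}\right) - \frac{3}{2}\right)\right)\right)^{2} = \left(- \frac{9}{4} + \left(9 + 30 \left(3 - \frac{3}{2}\right)\right)\right)^{2} = \left(- \frac{9}{4} + \left(9 + 30 \cdot \frac{3}{2}\right)\right)^{2} = \left(- \frac{9}{4} + \left(9 + 45\right)\right)^{2} = \left(- \frac{9}{4} + 54\right)^{2} = \left(\frac{207}{4}\right)^{2} = \frac{42849}{16}$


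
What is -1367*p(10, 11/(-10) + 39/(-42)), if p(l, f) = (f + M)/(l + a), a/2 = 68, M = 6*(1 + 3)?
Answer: -1051223/5110 ≈ -205.72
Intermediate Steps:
M = 24 (M = 6*4 = 24)
a = 136 (a = 2*68 = 136)
p(l, f) = (24 + f)/(136 + l) (p(l, f) = (f + 24)/(l + 136) = (24 + f)/(136 + l))
-1367*p(10, 11/(-10) + 39/(-42)) = -1367*(24 + (11/(-10) + 39/(-42)))/(136 + 10) = -1367*(24 + (11*(-1/10) + 39*(-1/42)))/146 = -1367*(24 + (-11/10 - 13/14))/146 = -1367*(24 - 71/35)/146 = -1367*769/(146*35) = -1367*769/5110 = -1051223/5110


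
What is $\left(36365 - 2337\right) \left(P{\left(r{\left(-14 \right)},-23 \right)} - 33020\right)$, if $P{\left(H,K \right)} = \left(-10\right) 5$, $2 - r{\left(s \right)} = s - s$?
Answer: $-1125305960$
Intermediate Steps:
$r{\left(s \right)} = 2$ ($r{\left(s \right)} = 2 - \left(s - s\right) = 2 - 0 = 2 + 0 = 2$)
$P{\left(H,K \right)} = -50$
$\left(36365 - 2337\right) \left(P{\left(r{\left(-14 \right)},-23 \right)} - 33020\right) = \left(36365 - 2337\right) \left(-50 - 33020\right) = 34028 \left(-33070\right) = -1125305960$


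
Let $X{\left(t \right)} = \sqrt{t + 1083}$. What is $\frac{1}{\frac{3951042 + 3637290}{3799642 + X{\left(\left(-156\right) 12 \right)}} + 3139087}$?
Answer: $\frac{45319904689830063055}{142263214162264915395700537} + \frac{7588332 i \sqrt{789}}{142263214162264915395700537} \approx 3.1856 \cdot 10^{-7} + 1.4983 \cdot 10^{-18} i$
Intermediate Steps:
$X{\left(t \right)} = \sqrt{1083 + t}$
$\frac{1}{\frac{3951042 + 3637290}{3799642 + X{\left(\left(-156\right) 12 \right)}} + 3139087} = \frac{1}{\frac{3951042 + 3637290}{3799642 + \sqrt{1083 - 1872}} + 3139087} = \frac{1}{\frac{7588332}{3799642 + \sqrt{1083 - 1872}} + 3139087} = \frac{1}{\frac{7588332}{3799642 + \sqrt{-789}} + 3139087} = \frac{1}{\frac{7588332}{3799642 + i \sqrt{789}} + 3139087} = \frac{1}{3139087 + \frac{7588332}{3799642 + i \sqrt{789}}}$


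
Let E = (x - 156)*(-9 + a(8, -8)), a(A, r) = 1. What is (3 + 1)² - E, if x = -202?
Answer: -2848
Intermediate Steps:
E = 2864 (E = (-202 - 156)*(-9 + 1) = -358*(-8) = 2864)
(3 + 1)² - E = (3 + 1)² - 1*2864 = 4² - 2864 = 16 - 2864 = -2848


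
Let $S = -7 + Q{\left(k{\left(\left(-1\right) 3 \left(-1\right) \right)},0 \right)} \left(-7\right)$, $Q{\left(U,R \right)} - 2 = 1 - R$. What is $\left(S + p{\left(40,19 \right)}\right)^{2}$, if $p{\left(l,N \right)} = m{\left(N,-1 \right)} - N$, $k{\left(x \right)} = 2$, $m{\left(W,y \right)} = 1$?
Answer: $2116$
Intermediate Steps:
$p{\left(l,N \right)} = 1 - N$
$Q{\left(U,R \right)} = 3 - R$ ($Q{\left(U,R \right)} = 2 - \left(-1 + R\right) = 3 - R$)
$S = -28$ ($S = -7 + \left(3 - 0\right) \left(-7\right) = -7 + \left(3 + 0\right) \left(-7\right) = -7 + 3 \left(-7\right) = -7 - 21 = -28$)
$\left(S + p{\left(40,19 \right)}\right)^{2} = \left(-28 + \left(1 - 19\right)\right)^{2} = \left(-28 - 18\right)^{2} = \left(-46\right)^{2} = 2116$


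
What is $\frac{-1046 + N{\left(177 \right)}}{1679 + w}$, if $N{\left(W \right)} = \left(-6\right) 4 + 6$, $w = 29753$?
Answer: $- \frac{133}{3929} \approx -0.033851$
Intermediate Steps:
$N{\left(W \right)} = -18$ ($N{\left(W \right)} = -24 + 6 = -18$)
$\frac{-1046 + N{\left(177 \right)}}{1679 + w} = \frac{-1046 - 18}{1679 + 29753} = - \frac{1064}{31432} = \left(-1064\right) \frac{1}{31432} = - \frac{133}{3929}$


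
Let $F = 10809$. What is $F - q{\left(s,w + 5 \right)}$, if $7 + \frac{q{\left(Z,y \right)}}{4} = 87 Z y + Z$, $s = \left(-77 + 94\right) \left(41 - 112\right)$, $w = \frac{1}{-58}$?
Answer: $2108603$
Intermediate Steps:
$w = - \frac{1}{58} \approx -0.017241$
$s = -1207$ ($s = 17 \left(-71\right) = -1207$)
$q{\left(Z,y \right)} = -28 + 4 Z + 348 Z y$ ($q{\left(Z,y \right)} = -28 + 4 \left(87 Z y + Z\right) = -28 + 4 \left(Z + 87 Z y\right) = -28 + \left(4 Z + 348 Z y\right) = -28 + 4 Z + 348 Z y$)
$F - q{\left(s,w + 5 \right)} = 10809 - \left(-28 + 4 \left(-1207\right) + 348 \left(-1207\right) \left(- \frac{1}{58} + 5\right)\right) = 10809 - \left(-28 - 4828 + 348 \left(-1207\right) \frac{289}{58}\right) = 10809 - \left(-28 - 4828 - 2092938\right) = 10809 - -2097794 = 10809 + 2097794 = 2108603$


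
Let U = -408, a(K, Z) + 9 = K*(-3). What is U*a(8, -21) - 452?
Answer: 13012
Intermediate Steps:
a(K, Z) = -9 - 3*K (a(K, Z) = -9 + K*(-3) = -9 - 3*K)
U*a(8, -21) - 452 = -408*(-9 - 3*8) - 452 = -408*(-9 - 24) - 452 = -408*(-33) - 452 = 13464 - 452 = 13012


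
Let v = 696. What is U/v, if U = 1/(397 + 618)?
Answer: 1/706440 ≈ 1.4155e-6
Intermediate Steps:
U = 1/1015 ≈ 0.00098522
U/v = (1/1015)/696 = (1/1015)*(1/696) = 1/706440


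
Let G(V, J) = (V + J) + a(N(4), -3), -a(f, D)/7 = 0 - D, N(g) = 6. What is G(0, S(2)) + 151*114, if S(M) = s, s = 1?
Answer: 17194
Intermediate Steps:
S(M) = 1
a(f, D) = 7*D (a(f, D) = -7*(0 - D) = -(-7)*D = 7*D)
G(V, J) = -21 + J + V (G(V, J) = (V + J) + 7*(-3) = (J + V) - 21 = -21 + J + V)
G(0, S(2)) + 151*114 = (-21 + 1 + 0) + 151*114 = -20 + 17214 = 17194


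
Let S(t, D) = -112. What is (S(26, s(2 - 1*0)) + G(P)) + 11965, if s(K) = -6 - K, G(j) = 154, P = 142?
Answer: 12007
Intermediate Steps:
(S(26, s(2 - 1*0)) + G(P)) + 11965 = (-112 + 154) + 11965 = 42 + 11965 = 12007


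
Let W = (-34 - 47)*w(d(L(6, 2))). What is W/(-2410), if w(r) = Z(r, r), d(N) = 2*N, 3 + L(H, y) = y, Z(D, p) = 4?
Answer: 162/1205 ≈ 0.13444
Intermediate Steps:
L(H, y) = -3 + y
w(r) = 4
W = -324 (W = (-34 - 47)*4 = -81*4 = -324)
W/(-2410) = -324/(-2410) = -324*(-1/2410) = 162/1205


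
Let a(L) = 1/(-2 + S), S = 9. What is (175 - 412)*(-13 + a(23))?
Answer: 21330/7 ≈ 3047.1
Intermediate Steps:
a(L) = ⅐ (a(L) = 1/(-2 + 9) = 1/7 = ⅐)
(175 - 412)*(-13 + a(23)) = (175 - 412)*(-13 + ⅐) = -237*(-90/7) = 21330/7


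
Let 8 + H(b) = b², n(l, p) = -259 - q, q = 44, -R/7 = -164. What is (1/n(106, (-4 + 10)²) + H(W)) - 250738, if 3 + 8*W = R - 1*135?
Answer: -1138344049/4848 ≈ -2.3481e+5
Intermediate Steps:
R = 1148 (R = -7*(-164) = 1148)
W = 505/4 (W = -3/8 + (1148 - 1*135)/8 = -3/8 + (1148 - 135)/8 = -3/8 + (⅛)*1013 = -3/8 + 1013/8 = 505/4 ≈ 126.25)
n(l, p) = -303 (n(l, p) = -259 - 1*44 = -259 - 44 = -303)
H(b) = -8 + b²
(1/n(106, (-4 + 10)²) + H(W)) - 250738 = (1/(-303) + (-8 + (505/4)²)) - 250738 = (-1/303 + (-8 + 255025/16)) - 250738 = (-1/303 + 254897/16) - 250738 = 77233775/4848 - 250738 = -1138344049/4848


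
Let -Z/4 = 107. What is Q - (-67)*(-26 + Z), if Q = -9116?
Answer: -39534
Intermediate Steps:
Z = -428 (Z = -4*107 = -428)
Q - (-67)*(-26 + Z) = -9116 - (-67)*(-26 - 428) = -9116 - (-67)*(-454) = -9116 - 1*30418 = -9116 - 30418 = -39534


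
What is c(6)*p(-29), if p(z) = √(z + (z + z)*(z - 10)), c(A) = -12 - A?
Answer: -18*√2233 ≈ -850.58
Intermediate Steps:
p(z) = √(z + 2*z*(-10 + z)) (p(z) = √(z + (2*z)*(-10 + z)) = √(z + 2*z*(-10 + z)))
c(6)*p(-29) = (-12 - 1*6)*√(-29*(-19 + 2*(-29))) = (-12 - 6)*√(-29*(-19 - 58)) = -18*√2233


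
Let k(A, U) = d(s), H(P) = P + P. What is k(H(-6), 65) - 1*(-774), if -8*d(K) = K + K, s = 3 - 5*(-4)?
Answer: 3073/4 ≈ 768.25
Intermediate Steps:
s = 23 (s = 3 + 20 = 23)
H(P) = 2*P
d(K) = -K/4 (d(K) = -(K + K)/8 = -K/4)
k(A, U) = -23/4 (k(A, U) = -¼*23 = -23/4)
k(H(-6), 65) - 1*(-774) = -23/4 - 1*(-774) = -23/4 + 774 = 3073/4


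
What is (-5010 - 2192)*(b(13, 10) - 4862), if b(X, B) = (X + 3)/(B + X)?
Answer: 805255620/23 ≈ 3.5011e+7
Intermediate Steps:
b(X, B) = (3 + X)/(B + X)
(-5010 - 2192)*(b(13, 10) - 4862) = (-5010 - 2192)*((3 + 13)/(10 + 13) - 4862) = -7202*(16/23 - 4862) = -7202*(-111810/23) = 805255620/23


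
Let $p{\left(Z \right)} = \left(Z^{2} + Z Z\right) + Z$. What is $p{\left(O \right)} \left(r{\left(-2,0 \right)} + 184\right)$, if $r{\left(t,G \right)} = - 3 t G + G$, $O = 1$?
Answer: $552$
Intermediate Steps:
$p{\left(Z \right)} = Z + 2 Z^{2}$ ($p{\left(Z \right)} = \left(Z^{2} + Z^{2}\right) + Z = 2 Z^{2} + Z = Z + 2 Z^{2}$)
$r{\left(t,G \right)} = G - 3 G t$ ($r{\left(t,G \right)} = - 3 G t + G = G - 3 G t$)
$p{\left(O \right)} \left(r{\left(-2,0 \right)} + 184\right) = 1 \left(1 + 2 \cdot 1\right) \left(0 \left(1 - -6\right) + 184\right) = 1 \left(1 + 2\right) \left(0 \left(1 + 6\right) + 184\right) = 1 \cdot 3 \left(0 \cdot 7 + 184\right) = 3 \left(0 + 184\right) = 3 \cdot 184 = 552$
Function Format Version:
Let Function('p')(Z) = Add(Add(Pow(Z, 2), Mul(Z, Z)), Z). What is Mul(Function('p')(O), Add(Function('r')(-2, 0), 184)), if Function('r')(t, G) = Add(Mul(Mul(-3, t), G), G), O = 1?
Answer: 552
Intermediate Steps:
Function('p')(Z) = Add(Z, Mul(2, Pow(Z, 2))) (Function('p')(Z) = Add(Add(Pow(Z, 2), Pow(Z, 2)), Z) = Add(Mul(2, Pow(Z, 2)), Z) = Add(Z, Mul(2, Pow(Z, 2))))
Function('r')(t, G) = Add(G, Mul(-3, G, t)) (Function('r')(t, G) = Add(Mul(-3, G, t), G) = Add(G, Mul(-3, G, t)))
Mul(Function('p')(O), Add(Function('r')(-2, 0), 184)) = Mul(Mul(1, Add(1, Mul(2, 1))), Add(Mul(0, Add(1, Mul(-3, -2))), 184)) = Mul(Mul(1, Add(1, 2)), Add(Mul(0, Add(1, 6)), 184)) = Mul(Mul(1, 3), Add(Mul(0, 7), 184)) = Mul(3, Add(0, 184)) = Mul(3, 184) = 552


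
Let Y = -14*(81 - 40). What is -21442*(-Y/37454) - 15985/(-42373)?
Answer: -260457904447/793519171 ≈ -328.23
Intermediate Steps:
Y = -574 (Y = -14*41 = -574)
-21442*(-Y/37454) - 15985/(-42373) = -21442/((-37454/(-574))) - 15985/(-42373) = -21442/((-37454*(-1/574))) - 15985*(-1/42373) = -21442/18727/287 + 15985/42373 = -21442*287/18727 + 15985/42373 = -6153854/18727 + 15985/42373 = -260457904447/793519171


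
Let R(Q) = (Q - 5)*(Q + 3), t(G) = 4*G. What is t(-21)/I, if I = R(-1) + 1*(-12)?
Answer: 7/2 ≈ 3.5000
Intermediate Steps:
R(Q) = (-5 + Q)*(3 + Q)
I = -24 (I = (-15 + (-1)**2 - 2*(-1)) + 1*(-12) = (-15 + 1 + 2) - 12 = -12 - 12 = -24)
t(-21)/I = (4*(-21))/(-24) = -84*(-1/24) = 7/2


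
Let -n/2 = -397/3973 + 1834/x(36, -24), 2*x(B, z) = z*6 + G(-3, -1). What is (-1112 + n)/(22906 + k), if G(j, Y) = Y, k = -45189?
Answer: 21080878/442651795 ≈ 0.047624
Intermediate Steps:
x(B, z) = -½ + 3*z (x(B, z) = (z*6 - 1)/2 = (6*z - 1)/2 = (-1 + 6*z)/2 = -½ + 3*z)
n = 1009002/19865 (n = -2*(-397/3973 + 1834/(-½ + 3*(-24))) = -2*(-397*1/3973 + 1834/(-½ - 72)) = -2*(-397/3973 + 1834/(-145/2)) = -2*(-397/3973 + 1834*(-2/145)) = -2*(-397/3973 - 3668/145) = -2*(-504501/19865) = 1009002/19865 ≈ 50.793)
(-1112 + n)/(22906 + k) = (-1112 + 1009002/19865)/(22906 - 45189) = -21080878/19865/(-22283) = -21080878/19865*(-1/22283) = 21080878/442651795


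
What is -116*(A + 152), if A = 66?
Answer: -25288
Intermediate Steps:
-116*(A + 152) = -116*(66 + 152) = -116*218 = -25288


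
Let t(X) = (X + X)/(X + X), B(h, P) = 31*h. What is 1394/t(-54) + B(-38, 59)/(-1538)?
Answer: 1072575/769 ≈ 1394.8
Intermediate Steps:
t(X) = 1 (t(X) = (2*X)/((2*X)) = (2*X)*(1/(2*X)) = 1)
1394/t(-54) + B(-38, 59)/(-1538) = 1394/1 + (31*(-38))/(-1538) = 1394*1 - 1178*(-1/1538) = 1394 + 589/769 = 1072575/769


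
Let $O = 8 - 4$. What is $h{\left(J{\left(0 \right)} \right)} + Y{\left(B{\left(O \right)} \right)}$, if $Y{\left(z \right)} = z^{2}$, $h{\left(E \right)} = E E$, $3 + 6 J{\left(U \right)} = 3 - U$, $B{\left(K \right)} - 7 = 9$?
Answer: $256$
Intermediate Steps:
$O = 4$
$B{\left(K \right)} = 16$ ($B{\left(K \right)} = 7 + 9 = 16$)
$J{\left(U \right)} = - \frac{U}{6}$ ($J{\left(U \right)} = - \frac{1}{2} + \frac{3 - U}{6} = - \frac{1}{2} - \left(- \frac{1}{2} + \frac{U}{6}\right) = - \frac{U}{6}$)
$h{\left(E \right)} = E^{2}$
$h{\left(J{\left(0 \right)} \right)} + Y{\left(B{\left(O \right)} \right)} = \left(\left(- \frac{1}{6}\right) 0\right)^{2} + 16^{2} = 0^{2} + 256 = 0 + 256 = 256$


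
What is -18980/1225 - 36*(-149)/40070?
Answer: -15079154/981715 ≈ -15.360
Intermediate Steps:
-18980/1225 - 36*(-149)/40070 = -18980*1/1225 + 5364*(1/40070) = -3796/245 + 2682/20035 = -15079154/981715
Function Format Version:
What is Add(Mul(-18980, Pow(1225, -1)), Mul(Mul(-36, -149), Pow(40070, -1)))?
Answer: Rational(-15079154, 981715) ≈ -15.360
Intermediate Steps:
Add(Mul(-18980, Pow(1225, -1)), Mul(Mul(-36, -149), Pow(40070, -1))) = Add(Mul(-18980, Rational(1, 1225)), Mul(5364, Rational(1, 40070))) = Add(Rational(-3796, 245), Rational(2682, 20035)) = Rational(-15079154, 981715)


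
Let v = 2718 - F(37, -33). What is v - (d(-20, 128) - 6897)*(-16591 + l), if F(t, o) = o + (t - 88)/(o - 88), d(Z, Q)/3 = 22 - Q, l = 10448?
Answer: -5362598325/121 ≈ -4.4319e+7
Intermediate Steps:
d(Z, Q) = 66 - 3*Q (d(Z, Q) = 3*(22 - Q) = 66 - 3*Q)
F(t, o) = o + (-88 + t)/(-88 + o)
v = 332820/121 (v = 2718 - (-88 + 37 + (-33)² - 88*(-33))/(-88 - 33) = 2718 - (-88 + 37 + 1089 + 2904)/(-121) = 2718 - (-1)*3942/121 = 2718 - 1*(-3942/121) = 2718 + 3942/121 = 332820/121 ≈ 2750.6)
v - (d(-20, 128) - 6897)*(-16591 + l) = 332820/121 - ((66 - 3*128) - 6897)*(-16591 + 10448) = 332820/121 - ((66 - 384) - 6897)*(-6143) = 332820/121 - (-318 - 6897)*(-6143) = 332820/121 - (-7215)*(-6143) = 332820/121 - 1*44321745 = 332820/121 - 44321745 = -5362598325/121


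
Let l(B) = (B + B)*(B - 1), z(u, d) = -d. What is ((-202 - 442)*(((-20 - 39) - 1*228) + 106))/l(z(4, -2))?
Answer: 29141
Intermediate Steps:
l(B) = 2*B*(-1 + B) (l(B) = (2*B)*(-1 + B) = 2*B*(-1 + B))
((-202 - 442)*(((-20 - 39) - 1*228) + 106))/l(z(4, -2)) = ((-202 - 442)*(((-20 - 39) - 1*228) + 106))/((2*(-1*(-2))*(-1 - 1*(-2)))) = (-644*((-59 - 228) + 106))/((2*2*(-1 + 2))) = (-644*(-287 + 106))/((2*2*1)) = -644*(-181)/4 = 116564*(1/4) = 29141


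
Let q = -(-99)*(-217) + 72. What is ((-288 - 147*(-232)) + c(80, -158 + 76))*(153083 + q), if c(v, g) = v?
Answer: 4463154112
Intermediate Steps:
q = -21411 (q = -99*217 + 72 = -21483 + 72 = -21411)
((-288 - 147*(-232)) + c(80, -158 + 76))*(153083 + q) = ((-288 - 147*(-232)) + 80)*(153083 - 21411) = ((-288 + 34104) + 80)*131672 = (33816 + 80)*131672 = 33896*131672 = 4463154112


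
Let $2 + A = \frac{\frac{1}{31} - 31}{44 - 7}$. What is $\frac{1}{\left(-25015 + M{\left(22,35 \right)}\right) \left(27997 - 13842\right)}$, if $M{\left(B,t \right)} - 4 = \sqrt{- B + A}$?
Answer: $- \frac{9562539}{3385432558175875} - \frac{2 i \sqrt{8168934}}{10156297674527625} \approx -2.8246 \cdot 10^{-9} - 5.6283 \cdot 10^{-13} i$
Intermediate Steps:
$A = - \frac{3254}{1147}$ ($A = -2 + \frac{\frac{1}{31} - 31}{44 - 7} = -2 + \frac{\frac{1}{31} - 31}{37} = -2 - \frac{960}{1147} = - \frac{3254}{1147} \approx -2.837$)
$M{\left(B,t \right)} = 4 + \sqrt{- \frac{3254}{1147} - B}$ ($M{\left(B,t \right)} = 4 + \sqrt{- B - \frac{3254}{1147}} = 4 + \sqrt{- \frac{3254}{1147} - B}$)
$\frac{1}{\left(-25015 + M{\left(22,35 \right)}\right) \left(27997 - 13842\right)} = \frac{1}{\left(-25015 + \left(4 + \frac{\sqrt{-3732338 - 28943398}}{1147}\right)\right) \left(27997 - 13842\right)} = \frac{1}{\left(-25015 + \left(4 + \frac{\sqrt{-3732338 - 28943398}}{1147}\right)\right) 14155} = \frac{1}{\left(-25015 + \left(4 + \frac{\sqrt{-32675736}}{1147}\right)\right) 14155} = \frac{1}{\left(-25015 + \left(4 + \frac{2 i \sqrt{8168934}}{1147}\right)\right) 14155} = \frac{1}{\left(-25011 + \frac{2 i \sqrt{8168934}}{1147}\right) 14155} = \frac{1}{-354030705 + \frac{28310 i \sqrt{8168934}}{1147}}$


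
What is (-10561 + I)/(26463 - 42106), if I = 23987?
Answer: -13426/15643 ≈ -0.85828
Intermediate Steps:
(-10561 + I)/(26463 - 42106) = (-10561 + 23987)/(26463 - 42106) = 13426/(-15643) = 13426*(-1/15643) = -13426/15643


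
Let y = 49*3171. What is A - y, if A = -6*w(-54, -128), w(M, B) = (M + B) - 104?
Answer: -153663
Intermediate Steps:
w(M, B) = -104 + B + M (w(M, B) = (B + M) - 104 = -104 + B + M)
y = 155379
A = 1716 (A = -6*(-104 - 128 - 54) = -6*(-286) = 1716)
A - y = 1716 - 1*155379 = 1716 - 155379 = -153663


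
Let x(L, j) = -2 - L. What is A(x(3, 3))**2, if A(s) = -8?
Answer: 64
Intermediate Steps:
A(x(3, 3))**2 = (-8)**2 = 64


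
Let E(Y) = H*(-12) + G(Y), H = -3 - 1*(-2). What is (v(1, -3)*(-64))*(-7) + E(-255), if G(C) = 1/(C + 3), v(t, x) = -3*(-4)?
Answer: 1357775/252 ≈ 5388.0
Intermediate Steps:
v(t, x) = 12
G(C) = 1/(3 + C)
H = -1 (H = -3 + 2 = -1)
E(Y) = 12 + 1/(3 + Y) (E(Y) = -1*(-12) + 1/(3 + Y) = 12 + 1/(3 + Y))
(v(1, -3)*(-64))*(-7) + E(-255) = (12*(-64))*(-7) + (37 + 12*(-255))/(3 - 255) = -768*(-7) + (37 - 3060)/(-252) = 5376 - 1/252*(-3023) = 5376 + 3023/252 = 1357775/252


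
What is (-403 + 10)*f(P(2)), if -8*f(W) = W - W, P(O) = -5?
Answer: 0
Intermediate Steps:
f(W) = 0 (f(W) = -(W - W)/8 = -⅛*0 = 0)
(-403 + 10)*f(P(2)) = (-403 + 10)*0 = -393*0 = 0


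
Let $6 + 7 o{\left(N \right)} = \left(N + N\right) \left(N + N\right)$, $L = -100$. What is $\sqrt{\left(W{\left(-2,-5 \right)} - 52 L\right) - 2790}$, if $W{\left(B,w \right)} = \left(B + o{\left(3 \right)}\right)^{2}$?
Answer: $\frac{\sqrt{118346}}{7} \approx 49.145$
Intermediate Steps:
$o{\left(N \right)} = - \frac{6}{7} + \frac{4 N^{2}}{7}$ ($o{\left(N \right)} = - \frac{6}{7} + \frac{\left(N + N\right) \left(N + N\right)}{7} = - \frac{6}{7} + \frac{2 N 2 N}{7} = - \frac{6}{7} + \frac{4 N^{2}}{7}$)
$W{\left(B,w \right)} = \left(\frac{30}{7} + B\right)^{2}$ ($W{\left(B,w \right)} = \left(B - \left(\frac{6}{7} - \frac{4 \cdot 3^{2}}{7}\right)\right)^{2} = \left(B + \left(- \frac{6}{7} + \frac{4}{7} \cdot 9\right)\right)^{2} = \left(B + \left(- \frac{6}{7} + \frac{36}{7}\right)\right)^{2} = \left(B + \frac{30}{7}\right)^{2} = \left(\frac{30}{7} + B\right)^{2}$)
$\sqrt{\left(W{\left(-2,-5 \right)} - 52 L\right) - 2790} = \sqrt{\left(\frac{\left(30 + 7 \left(-2\right)\right)^{2}}{49} - -5200\right) - 2790} = \sqrt{\left(\frac{\left(30 - 14\right)^{2}}{49} + 5200\right) - 2790} = \sqrt{\left(\frac{16^{2}}{49} + 5200\right) - 2790} = \sqrt{\left(\frac{1}{49} \cdot 256 + 5200\right) - 2790} = \sqrt{\left(\frac{256}{49} + 5200\right) - 2790} = \sqrt{\frac{255056}{49} - 2790} = \sqrt{\frac{118346}{49}} = \frac{\sqrt{118346}}{7}$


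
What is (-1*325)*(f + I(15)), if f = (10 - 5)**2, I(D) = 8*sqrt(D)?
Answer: -8125 - 2600*sqrt(15) ≈ -18195.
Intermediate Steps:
f = 25 (f = 5**2 = 25)
(-1*325)*(f + I(15)) = (-1*325)*(25 + 8*sqrt(15)) = -325*(25 + 8*sqrt(15)) = -8125 - 2600*sqrt(15)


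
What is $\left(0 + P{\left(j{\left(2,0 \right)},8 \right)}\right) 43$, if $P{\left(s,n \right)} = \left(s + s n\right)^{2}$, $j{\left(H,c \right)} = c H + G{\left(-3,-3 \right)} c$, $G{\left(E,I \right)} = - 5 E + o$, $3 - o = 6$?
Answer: $0$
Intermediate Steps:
$o = -3$ ($o = 3 - 6 = -3$)
$G{\left(E,I \right)} = -3 - 5 E$ ($G{\left(E,I \right)} = - 5 E - 3 = -3 - 5 E$)
$j{\left(H,c \right)} = 12 c + H c$ ($j{\left(H,c \right)} = c H + \left(-3 - -15\right) c = H c + \left(-3 + 15\right) c = H c + 12 c = 12 c + H c$)
$P{\left(s,n \right)} = \left(s + n s\right)^{2}$
$\left(0 + P{\left(j{\left(2,0 \right)},8 \right)}\right) 43 = \left(0 + \left(0 \left(12 + 2\right)\right)^{2} \left(1 + 8\right)^{2}\right) 43 = \left(0 + \left(0 \cdot 14\right)^{2} \cdot 9^{2}\right) 43 = \left(0 + 0^{2} \cdot 81\right) 43 = \left(0 + 0 \cdot 81\right) 43 = \left(0 + 0\right) 43 = 0 \cdot 43 = 0$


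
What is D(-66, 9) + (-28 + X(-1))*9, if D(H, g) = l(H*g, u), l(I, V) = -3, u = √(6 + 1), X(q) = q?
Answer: -264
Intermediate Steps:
u = √7 ≈ 2.6458
D(H, g) = -3
D(-66, 9) + (-28 + X(-1))*9 = -3 + (-28 - 1)*9 = -3 - 29*9 = -3 - 261 = -264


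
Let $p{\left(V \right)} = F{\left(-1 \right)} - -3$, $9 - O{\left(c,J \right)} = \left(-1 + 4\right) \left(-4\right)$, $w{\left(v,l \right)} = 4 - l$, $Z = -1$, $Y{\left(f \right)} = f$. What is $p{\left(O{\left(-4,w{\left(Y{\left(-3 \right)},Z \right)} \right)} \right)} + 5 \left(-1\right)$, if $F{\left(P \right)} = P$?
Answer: $-3$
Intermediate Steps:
$O{\left(c,J \right)} = 21$ ($O{\left(c,J \right)} = 9 - \left(-1 + 4\right) \left(-4\right) = 9 - 3 \left(-4\right) = 9 - -12 = 9 + 12 = 21$)
$p{\left(V \right)} = 2$ ($p{\left(V \right)} = -1 - -3 = -1 + 3 = 2$)
$p{\left(O{\left(-4,w{\left(Y{\left(-3 \right)},Z \right)} \right)} \right)} + 5 \left(-1\right) = 2 + 5 \left(-1\right) = 2 - 5 = -3$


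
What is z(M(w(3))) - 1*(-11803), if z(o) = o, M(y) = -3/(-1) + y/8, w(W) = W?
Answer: 94451/8 ≈ 11806.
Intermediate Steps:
M(y) = 3 + y/8 (M(y) = -3*(-1) + y*(⅛) = 3 + y/8)
z(M(w(3))) - 1*(-11803) = (3 + (⅛)*3) - 1*(-11803) = (3 + 3/8) + 11803 = 27/8 + 11803 = 94451/8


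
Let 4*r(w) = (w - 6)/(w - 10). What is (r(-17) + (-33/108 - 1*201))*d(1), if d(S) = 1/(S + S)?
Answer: -10859/108 ≈ -100.55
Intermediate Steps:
r(w) = (-6 + w)/(4*(-10 + w)) (r(w) = ((w - 6)/(w - 10))/4 = ((-6 + w)/(-10 + w))/4 = (-6 + w)/(4*(-10 + w)))
d(S) = 1/(2*S)
(r(-17) + (-33/108 - 1*201))*d(1) = ((-6 - 17)/(4*(-10 - 17)) + (-33/108 - 1*201))*((1/2)/1) = ((1/4)*(-23)/(-27) + (-33*1/108 - 201))*((1/2)*1) = ((1/4)*(-1/27)*(-23) + (-11/36 - 201))*(1/2) = (23/108 - 7247/36)*(1/2) = -10859/54*1/2 = -10859/108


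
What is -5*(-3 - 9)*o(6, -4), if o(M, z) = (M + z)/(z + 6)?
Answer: 60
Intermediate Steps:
o(M, z) = (M + z)/(6 + z)
-5*(-3 - 9)*o(6, -4) = -5*(-3 - 9)*(6 - 4)/(6 - 4) = -(-60)*2/2 = -(-60)*(½)*2 = -(-60) = -5*(-12) = 60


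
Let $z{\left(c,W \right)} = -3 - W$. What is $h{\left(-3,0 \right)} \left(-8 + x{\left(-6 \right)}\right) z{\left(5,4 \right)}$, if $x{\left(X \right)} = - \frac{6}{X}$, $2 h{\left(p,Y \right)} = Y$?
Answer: $0$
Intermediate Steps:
$h{\left(p,Y \right)} = \frac{Y}{2}$
$h{\left(-3,0 \right)} \left(-8 + x{\left(-6 \right)}\right) z{\left(5,4 \right)} = \frac{1}{2} \cdot 0 \left(-8 - \frac{6}{-6}\right) \left(-3 - 4\right) = 0 \left(-8 - -1\right) \left(-3 - 4\right) = 0 \left(-8 + 1\right) \left(-7\right) = 0 \left(-7\right) \left(-7\right) = 0 \left(-7\right) = 0$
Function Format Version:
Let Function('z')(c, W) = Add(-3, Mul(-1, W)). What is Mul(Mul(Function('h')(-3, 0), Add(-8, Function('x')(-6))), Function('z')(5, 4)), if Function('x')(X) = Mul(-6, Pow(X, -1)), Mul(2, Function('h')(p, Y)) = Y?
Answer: 0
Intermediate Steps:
Function('h')(p, Y) = Mul(Rational(1, 2), Y)
Mul(Mul(Function('h')(-3, 0), Add(-8, Function('x')(-6))), Function('z')(5, 4)) = Mul(Mul(Mul(Rational(1, 2), 0), Add(-8, Mul(-6, Pow(-6, -1)))), Add(-3, Mul(-1, 4))) = Mul(Mul(0, Add(-8, Mul(-6, Rational(-1, 6)))), Add(-3, -4)) = Mul(Mul(0, Add(-8, 1)), -7) = Mul(Mul(0, -7), -7) = Mul(0, -7) = 0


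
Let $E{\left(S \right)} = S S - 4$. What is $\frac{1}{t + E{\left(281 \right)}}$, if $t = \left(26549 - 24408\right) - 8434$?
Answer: $\frac{1}{72664} \approx 1.3762 \cdot 10^{-5}$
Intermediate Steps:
$E{\left(S \right)} = -4 + S^{2}$ ($E{\left(S \right)} = S^{2} - 4 = -4 + S^{2}$)
$t = -6293$ ($t = 2141 - 8434 = -6293$)
$\frac{1}{t + E{\left(281 \right)}} = \frac{1}{-6293 - \left(4 - 281^{2}\right)} = \frac{1}{-6293 + \left(-4 + 78961\right)} = \frac{1}{-6293 + 78957} = \frac{1}{72664}$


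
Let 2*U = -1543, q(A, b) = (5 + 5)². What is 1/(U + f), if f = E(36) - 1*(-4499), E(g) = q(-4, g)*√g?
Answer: 2/8655 ≈ 0.00023108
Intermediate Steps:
q(A, b) = 100 (q(A, b) = 10² = 100)
E(g) = 100*√g
U = -1543/2 (U = (½)*(-1543) = -1543/2 ≈ -771.50)
f = 5099 (f = 100*√36 - 1*(-4499) = 100*6 + 4499 = 600 + 4499 = 5099)
1/(U + f) = 1/(-1543/2 + 5099) = 1/(8655/2) = 2/8655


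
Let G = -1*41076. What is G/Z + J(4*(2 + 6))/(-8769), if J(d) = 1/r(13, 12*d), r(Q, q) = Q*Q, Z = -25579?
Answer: 60873004457/37907080419 ≈ 1.6058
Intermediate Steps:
r(Q, q) = Q²
G = -41076
J(d) = 1/169 (J(d) = 1/(13²) = 1/169)
G/Z + J(4*(2 + 6))/(-8769) = -41076/(-25579) + (1/169)/(-8769) = -41076*(-1/25579) + (1/169)*(-1/8769) = 41076/25579 - 1/1481961 = 60873004457/37907080419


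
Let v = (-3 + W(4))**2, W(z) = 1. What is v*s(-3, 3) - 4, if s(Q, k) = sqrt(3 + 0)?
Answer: -4 + 4*sqrt(3) ≈ 2.9282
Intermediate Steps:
s(Q, k) = sqrt(3)
v = 4 (v = (-3 + 1)**2 = (-2)**2 = 4)
v*s(-3, 3) - 4 = 4*sqrt(3) - 4 = -4 + 4*sqrt(3)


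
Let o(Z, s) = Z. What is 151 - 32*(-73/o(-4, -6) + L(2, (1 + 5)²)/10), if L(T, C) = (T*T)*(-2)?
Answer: -2037/5 ≈ -407.40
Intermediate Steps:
L(T, C) = -2*T² (L(T, C) = T²*(-2) = -2*T²)
151 - 32*(-73/o(-4, -6) + L(2, (1 + 5)²)/10) = 151 - 32*(-73/(-4) - 2*2²/10) = 151 - 32*(-73*(-¼) - 2*4*(⅒)) = 151 - 32*(73/4 - 8*⅒) = 151 - 32*(73/4 - ⅘) = 151 - 32*349/20 = 151 - 2792/5 = -2037/5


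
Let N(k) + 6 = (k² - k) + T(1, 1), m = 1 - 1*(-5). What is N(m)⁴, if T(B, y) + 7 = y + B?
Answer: 130321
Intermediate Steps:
m = 6 (m = 1 + 5 = 6)
T(B, y) = -7 + B + y (T(B, y) = -7 + (y + B) = -7 + (B + y) = -7 + B + y)
N(k) = -11 + k² - k (N(k) = -6 + ((k² - k) + (-7 + 1 + 1)) = -6 + ((k² - k) - 5) = -6 + (-5 + k² - k) = -11 + k² - k)
N(m)⁴ = (-11 + 6² - 1*6)⁴ = (-11 + 36 - 6)⁴ = 19⁴ = 130321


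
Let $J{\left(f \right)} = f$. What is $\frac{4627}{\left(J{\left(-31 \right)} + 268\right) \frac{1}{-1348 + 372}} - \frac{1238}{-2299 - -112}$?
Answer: $- \frac{3292031206}{172773} \approx -19054.0$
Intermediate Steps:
$\frac{4627}{\left(J{\left(-31 \right)} + 268\right) \frac{1}{-1348 + 372}} - \frac{1238}{-2299 - -112} = \frac{4627}{\left(-31 + 268\right) \frac{1}{-1348 + 372}} - \frac{1238}{-2299 - -112} = \frac{4627}{237 \frac{1}{-976}} - \frac{1238}{-2299 + 112} = \frac{4627}{237 \left(- \frac{1}{976}\right)} - \frac{1238}{-2187} = \frac{4627}{- \frac{237}{976}} - - \frac{1238}{2187} = 4627 \left(- \frac{976}{237}\right) + \frac{1238}{2187} = - \frac{4515952}{237} + \frac{1238}{2187} = - \frac{3292031206}{172773}$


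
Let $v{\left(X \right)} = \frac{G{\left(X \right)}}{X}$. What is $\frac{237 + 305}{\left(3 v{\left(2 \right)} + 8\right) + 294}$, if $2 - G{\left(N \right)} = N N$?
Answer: $\frac{542}{299} \approx 1.8127$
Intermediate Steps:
$G{\left(N \right)} = 2 - N^{2}$ ($G{\left(N \right)} = 2 - N N = 2 - N^{2}$)
$v{\left(X \right)} = \frac{2 - X^{2}}{X}$
$\frac{237 + 305}{\left(3 v{\left(2 \right)} + 8\right) + 294} = \frac{237 + 305}{\left(3 \left(\left(-1\right) 2 + \frac{2}{2}\right) + 8\right) + 294} = \frac{542}{\left(3 \left(-2 + 2 \cdot \frac{1}{2}\right) + 8\right) + 294} = \frac{542}{\left(3 \left(-2 + 1\right) + 8\right) + 294} = \frac{542}{\left(3 \left(-1\right) + 8\right) + 294} = \frac{542}{\left(-3 + 8\right) + 294} = \frac{542}{5 + 294} = \frac{542}{299}$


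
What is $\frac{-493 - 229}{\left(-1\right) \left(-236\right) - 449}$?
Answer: $\frac{722}{213} \approx 3.3897$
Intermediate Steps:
$\frac{-493 - 229}{\left(-1\right) \left(-236\right) - 449} = - \frac{722}{236 - 449} = - \frac{722}{-213} = \left(-722\right) \left(- \frac{1}{213}\right) = \frac{722}{213}$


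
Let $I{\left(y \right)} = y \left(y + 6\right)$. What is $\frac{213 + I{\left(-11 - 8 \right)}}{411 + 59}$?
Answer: $\frac{46}{47} \approx 0.97872$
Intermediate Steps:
$I{\left(y \right)} = y \left(6 + y\right)$
$\frac{213 + I{\left(-11 - 8 \right)}}{411 + 59} = \frac{213 + \left(-11 - 8\right) \left(6 - 19\right)}{411 + 59} = \frac{213 + \left(-11 - 8\right) \left(6 - 19\right)}{470} = \left(213 - 19 \left(6 - 19\right)\right) \frac{1}{470} = \left(213 - -247\right) \frac{1}{470} = \left(213 + 247\right) \frac{1}{470} = 460 \cdot \frac{1}{470} = \frac{46}{47}$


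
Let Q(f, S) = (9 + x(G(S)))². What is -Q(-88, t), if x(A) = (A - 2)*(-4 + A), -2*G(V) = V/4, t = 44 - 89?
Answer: -908209/4096 ≈ -221.73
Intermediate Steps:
t = -45
G(V) = -V/8 (G(V) = -V/(2*4) = -V/8)
x(A) = (-4 + A)*(-2 + A) (x(A) = (-2 + A)*(-4 + A) = (-4 + A)*(-2 + A))
Q(f, S) = (17 + S²/64 + 3*S/4)² (Q(f, S) = (9 + (8 + (-S/8)² - (-3)*S/4))² = (9 + (8 + S²/64 + 3*S/4))² = (17 + S²/64 + 3*S/4)²)
-Q(-88, t) = -(1088 + (-45)² + 48*(-45))²/4096 = -(1088 + 2025 - 2160)²/4096 = -953²/4096 = -908209/4096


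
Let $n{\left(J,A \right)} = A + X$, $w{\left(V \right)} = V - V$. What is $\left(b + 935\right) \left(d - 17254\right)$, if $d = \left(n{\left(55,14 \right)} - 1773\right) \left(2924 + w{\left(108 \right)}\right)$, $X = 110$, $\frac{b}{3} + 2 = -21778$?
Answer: $311651286650$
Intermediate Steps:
$b = -65340$ ($b = -6 + 3 \left(-21778\right) = -6 - 65334 = -65340$)
$w{\left(V \right)} = 0$
$n{\left(J,A \right)} = 110 + A$ ($n{\left(J,A \right)} = A + 110 = 110 + A$)
$d = -4821676$ ($d = \left(\left(110 + 14\right) - 1773\right) \left(2924 + 0\right) = \left(124 - 1773\right) 2924 = \left(-1649\right) 2924 = -4821676$)
$\left(b + 935\right) \left(d - 17254\right) = \left(-65340 + 935\right) \left(-4821676 - 17254\right) = \left(-64405\right) \left(-4838930\right) = 311651286650$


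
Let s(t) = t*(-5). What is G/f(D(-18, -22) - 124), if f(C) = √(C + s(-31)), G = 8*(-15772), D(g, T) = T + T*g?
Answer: -126176*√5/45 ≈ -6269.7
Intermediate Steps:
G = -126176
s(t) = -5*t
f(C) = √(155 + C) (f(C) = √(C - 5*(-31)) = √(C + 155) = √(155 + C))
G/f(D(-18, -22) - 124) = -126176/√(155 + (-22*(1 - 18) - 124)) = -126176/√(155 + (-22*(-17) - 124)) = -126176/√(155 + (374 - 124)) = -126176/√(155 + 250) = -126176*√5/45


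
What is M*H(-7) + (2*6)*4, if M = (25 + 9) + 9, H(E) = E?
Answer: -253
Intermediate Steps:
M = 43 (M = 34 + 9 = 43)
M*H(-7) + (2*6)*4 = 43*(-7) + (2*6)*4 = -301 + 12*4 = -301 + 48 = -253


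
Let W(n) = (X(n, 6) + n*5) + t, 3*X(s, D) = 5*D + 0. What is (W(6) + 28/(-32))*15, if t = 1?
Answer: 4815/8 ≈ 601.88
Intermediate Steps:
X(s, D) = 5*D/3 (X(s, D) = (5*D + 0)/3 = (5*D)/3 = 5*D/3)
W(n) = 11 + 5*n (W(n) = ((5/3)*6 + n*5) + 1 = (10 + 5*n) + 1 = 11 + 5*n)
(W(6) + 28/(-32))*15 = ((11 + 5*6) + 28/(-32))*15 = ((11 + 30) + 28*(-1/32))*15 = (41 - 7/8)*15 = (321/8)*15 = 4815/8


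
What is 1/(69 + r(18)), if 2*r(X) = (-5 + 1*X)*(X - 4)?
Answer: 1/160 ≈ 0.0062500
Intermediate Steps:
r(X) = (-5 + X)*(-4 + X)/2 (r(X) = ((-5 + 1*X)*(X - 4))/2 = ((-5 + X)*(-4 + X))/2 = (-5 + X)*(-4 + X)/2)
1/(69 + r(18)) = 1/(69 + (10 + (½)*18² - 9/2*18)) = 1/(69 + (10 + (½)*324 - 81)) = 1/(69 + (10 + 162 - 81)) = 1/(69 + 91) = 1/160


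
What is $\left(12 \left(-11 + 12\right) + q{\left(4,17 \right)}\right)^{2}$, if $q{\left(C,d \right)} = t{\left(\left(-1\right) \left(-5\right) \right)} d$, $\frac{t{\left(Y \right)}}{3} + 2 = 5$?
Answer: $27225$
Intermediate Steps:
$t{\left(Y \right)} = 9$ ($t{\left(Y \right)} = -6 + 3 \cdot 5 = -6 + 15 = 9$)
$q{\left(C,d \right)} = 9 d$
$\left(12 \left(-11 + 12\right) + q{\left(4,17 \right)}\right)^{2} = \left(12 \left(-11 + 12\right) + 9 \cdot 17\right)^{2} = \left(12 \cdot 1 + 153\right)^{2} = \left(12 + 153\right)^{2} = 165^{2} = 27225$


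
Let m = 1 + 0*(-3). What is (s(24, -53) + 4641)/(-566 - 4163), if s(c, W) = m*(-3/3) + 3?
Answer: -4643/4729 ≈ -0.98181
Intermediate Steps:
m = 1 (m = 1 + 0 = 1)
s(c, W) = 2 (s(c, W) = 1*(-3/3) + 3 = 1*(-3*1/3) + 3 = 1*(-1) + 3 = -1 + 3 = 2)
(s(24, -53) + 4641)/(-566 - 4163) = (2 + 4641)/(-566 - 4163) = 4643/(-4729) = 4643*(-1/4729) = -4643/4729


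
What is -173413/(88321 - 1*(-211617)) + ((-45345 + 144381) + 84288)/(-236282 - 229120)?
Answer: -22615431823/23265290846 ≈ -0.97207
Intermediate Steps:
-173413/(88321 - 1*(-211617)) + ((-45345 + 144381) + 84288)/(-236282 - 229120) = -173413/(88321 + 211617) + (99036 + 84288)/(-465402) = -173413/299938 + 183324*(-1/465402) = -173413*1/299938 - 30554/77567 = -173413/299938 - 30554/77567 = -22615431823/23265290846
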